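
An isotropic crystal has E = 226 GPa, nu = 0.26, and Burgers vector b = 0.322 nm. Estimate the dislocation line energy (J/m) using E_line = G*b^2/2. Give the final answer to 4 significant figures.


Step 1: G = E / (2*(1+nu))
G = 226 / (2*(1+0.26)) = 89.6825 GPa = 8.96825e+10 Pa
Step 2: E_line = G*b^2/2
b = 0.322 nm = 3.22e-10 m
E_line = 0.5 * 8.96825e+10 * (3.22e-10)^2 = 4.649e-09 J/m


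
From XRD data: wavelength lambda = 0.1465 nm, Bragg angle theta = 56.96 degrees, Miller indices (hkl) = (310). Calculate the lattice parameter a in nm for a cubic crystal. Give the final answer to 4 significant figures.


d = lambda / (2*sin(theta))
d = 0.1465 / (2*sin(56.96 deg))
d = 0.0873802 nm
a = d * sqrt(h^2+k^2+l^2) = 0.0873802 * sqrt(10)
a = 0.2763 nm


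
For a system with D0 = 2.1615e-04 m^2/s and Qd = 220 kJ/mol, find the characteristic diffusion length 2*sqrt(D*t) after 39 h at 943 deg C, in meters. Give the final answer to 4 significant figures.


Step 1: D = D0 * exp(-Qd/(R*T))
T = 1216.15 K
D = 2.1615e-04 * exp(-220e3 / (8.314 * 1216.15)) = 7.67774e-14 m^2/s
Step 2: L = 2*sqrt(D*t)
t = 39 h = 140400 s
L = 2*sqrt(7.67774e-14 * 140400) = 2.076e-04 m


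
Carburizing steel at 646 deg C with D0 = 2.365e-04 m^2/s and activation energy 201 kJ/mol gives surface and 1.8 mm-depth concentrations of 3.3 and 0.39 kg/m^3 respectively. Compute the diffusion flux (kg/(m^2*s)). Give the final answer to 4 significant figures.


Step 1: D = D0 * exp(-Qd/(R*T))
T = 646 + 273.15 = 919.15 K
D = 2.365e-04 * exp(-201e3 / (8.314 * 919.15)) = 8.92754e-16 m^2/s
Step 2: J = D * (C1 - C2) / dx
J = 8.92754e-16 * (3.3 - 0.39) / 1.8e-03
J = 1.443e-12 kg/(m^2*s)


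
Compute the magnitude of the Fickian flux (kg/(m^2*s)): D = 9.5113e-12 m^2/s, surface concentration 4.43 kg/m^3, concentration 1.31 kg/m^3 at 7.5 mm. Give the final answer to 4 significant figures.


J = -D * (dC/dx) = D * (C1 - C2) / dx
J = 9.5113e-12 * (4.43 - 1.31) / 7.5e-03
J = 3.957e-09 kg/(m^2*s)


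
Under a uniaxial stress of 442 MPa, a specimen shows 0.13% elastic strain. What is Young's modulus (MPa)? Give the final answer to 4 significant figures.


E = sigma / epsilon
epsilon = 0.13% = 1.3e-03
E = 442 / 1.3e-03
E = 340000 MPa


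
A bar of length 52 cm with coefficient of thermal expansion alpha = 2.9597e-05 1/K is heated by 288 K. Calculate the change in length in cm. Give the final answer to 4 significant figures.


dL = L0 * alpha * dT
dL = 52 * 2.9597e-05 * 288
dL = 0.4432 cm


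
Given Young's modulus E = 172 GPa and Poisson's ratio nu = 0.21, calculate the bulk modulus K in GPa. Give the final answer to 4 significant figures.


K = E / (3*(1-2*nu))
K = 172 / (3*(1-2*0.21))
K = 98.85 GPa


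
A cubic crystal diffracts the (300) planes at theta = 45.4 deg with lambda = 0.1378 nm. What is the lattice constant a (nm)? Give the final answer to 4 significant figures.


d = lambda / (2*sin(theta))
d = 0.1378 / (2*sin(45.4 deg))
d = 0.0967661 nm
a = d * sqrt(h^2+k^2+l^2) = 0.0967661 * sqrt(9)
a = 0.2903 nm


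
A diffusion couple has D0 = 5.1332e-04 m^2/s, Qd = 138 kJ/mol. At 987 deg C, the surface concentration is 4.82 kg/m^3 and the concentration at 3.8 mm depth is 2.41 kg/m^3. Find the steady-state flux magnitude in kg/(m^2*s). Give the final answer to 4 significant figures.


Step 1: D = D0 * exp(-Qd/(R*T))
T = 987 + 273.15 = 1260.15 K
D = 5.1332e-04 * exp(-138e3 / (8.314 * 1260.15)) = 9.7707e-10 m^2/s
Step 2: J = D * (C1 - C2) / dx
J = 9.7707e-10 * (4.82 - 2.41) / 3.8e-03
J = 6.197e-07 kg/(m^2*s)


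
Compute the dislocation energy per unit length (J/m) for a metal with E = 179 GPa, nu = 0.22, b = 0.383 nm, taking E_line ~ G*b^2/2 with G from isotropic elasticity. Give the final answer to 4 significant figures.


Step 1: G = E / (2*(1+nu))
G = 179 / (2*(1+0.22)) = 73.3607 GPa = 7.33607e+10 Pa
Step 2: E_line = G*b^2/2
b = 0.383 nm = 3.83e-10 m
E_line = 0.5 * 7.33607e+10 * (3.83e-10)^2 = 5.381e-09 J/m


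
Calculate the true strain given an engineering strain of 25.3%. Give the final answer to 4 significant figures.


epsilon_true = ln(1 + epsilon_eng)
epsilon_true = ln(1 + 0.253)
epsilon_true = 0.2255


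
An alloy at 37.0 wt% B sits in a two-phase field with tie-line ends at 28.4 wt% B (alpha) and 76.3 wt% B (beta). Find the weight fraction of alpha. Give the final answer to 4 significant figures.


f_alpha = (C_beta - C0) / (C_beta - C_alpha)
f_alpha = (76.3 - 37.0) / (76.3 - 28.4)
f_alpha = 0.8205


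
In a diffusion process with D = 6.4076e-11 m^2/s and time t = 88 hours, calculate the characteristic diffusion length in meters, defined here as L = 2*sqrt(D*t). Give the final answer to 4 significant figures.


t = 88 hr = 316800 s
Diffusion length = 2*sqrt(D*t)
= 2*sqrt(6.4076e-11 * 316800)
= 9.011e-03 m


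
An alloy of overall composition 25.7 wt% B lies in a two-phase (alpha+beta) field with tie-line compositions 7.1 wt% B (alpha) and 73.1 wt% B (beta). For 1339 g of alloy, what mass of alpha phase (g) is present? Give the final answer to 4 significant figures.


f_alpha = (C_beta - C0) / (C_beta - C_alpha)
f_alpha = (73.1 - 25.7) / (73.1 - 7.1) = 0.718182
m_alpha = f_alpha * m_total = 0.718182 * 1339 = 961.6 g


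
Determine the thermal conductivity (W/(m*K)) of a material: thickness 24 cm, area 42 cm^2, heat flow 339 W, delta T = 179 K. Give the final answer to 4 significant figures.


k = Q*L / (A*dT)
L = 0.24 m, A = 4.2e-03 m^2
k = 339 * 0.24 / (4.2e-03 * 179)
k = 108.2 W/(m*K)


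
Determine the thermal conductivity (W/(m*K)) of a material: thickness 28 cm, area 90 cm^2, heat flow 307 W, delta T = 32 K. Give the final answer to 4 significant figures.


k = Q*L / (A*dT)
L = 0.28 m, A = 9e-03 m^2
k = 307 * 0.28 / (9e-03 * 32)
k = 298.5 W/(m*K)


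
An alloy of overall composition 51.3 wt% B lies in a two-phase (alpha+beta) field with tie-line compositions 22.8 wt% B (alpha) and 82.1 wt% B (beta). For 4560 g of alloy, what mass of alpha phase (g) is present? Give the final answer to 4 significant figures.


f_alpha = (C_beta - C0) / (C_beta - C_alpha)
f_alpha = (82.1 - 51.3) / (82.1 - 22.8) = 0.519393
m_alpha = f_alpha * m_total = 0.519393 * 4560 = 2368 g


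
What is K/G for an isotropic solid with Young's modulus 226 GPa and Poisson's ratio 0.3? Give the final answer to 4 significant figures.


G = E / (2*(1+nu))
G = 226 / (2*(1+0.3)) = 86.9231 GPa
K = E / (3*(1-2*nu))
K = 226 / (3*(1-2*0.3)) = 188.333 GPa
K/G = 188.333 / 86.9231 = 2.167


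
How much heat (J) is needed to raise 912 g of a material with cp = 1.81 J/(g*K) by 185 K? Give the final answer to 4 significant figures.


Q = m * cp * dT
Q = 912 * 1.81 * 185
Q = 305400 J


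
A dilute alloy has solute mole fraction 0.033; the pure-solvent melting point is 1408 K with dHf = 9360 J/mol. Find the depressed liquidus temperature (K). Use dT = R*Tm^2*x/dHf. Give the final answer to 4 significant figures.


dT = R*Tm^2*x / dHf
dT = 8.314 * 1408^2 * 0.033 / 9360
dT = 58.1103 K
T_new = 1408 - 58.1103 = 1350 K


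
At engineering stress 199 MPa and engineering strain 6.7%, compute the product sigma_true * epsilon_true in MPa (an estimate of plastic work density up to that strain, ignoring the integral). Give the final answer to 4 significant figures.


sigma_true = sigma_eng * (1 + epsilon_eng)
sigma_true = 199 * (1 + 0.067) = 212.333 MPa
epsilon_true = ln(1 + epsilon_eng)
epsilon_true = ln(1 + 0.067) = 0.064851
sigma_true * epsilon_true = 212.333 * 0.064851 = 13.77 MPa


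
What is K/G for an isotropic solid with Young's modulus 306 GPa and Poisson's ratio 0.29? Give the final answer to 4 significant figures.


G = E / (2*(1+nu))
G = 306 / (2*(1+0.29)) = 118.605 GPa
K = E / (3*(1-2*nu))
K = 306 / (3*(1-2*0.29)) = 242.857 GPa
K/G = 242.857 / 118.605 = 2.048


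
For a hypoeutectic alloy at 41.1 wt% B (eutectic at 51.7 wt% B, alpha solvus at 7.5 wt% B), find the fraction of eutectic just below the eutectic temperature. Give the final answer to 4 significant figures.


f_primary = (C_e - C0) / (C_e - C_alpha_max)
f_primary = (51.7 - 41.1) / (51.7 - 7.5)
f_primary = 0.239819
f_eutectic = 1 - 0.239819 = 0.7602


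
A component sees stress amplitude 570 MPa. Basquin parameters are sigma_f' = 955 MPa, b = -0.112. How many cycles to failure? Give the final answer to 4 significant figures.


sigma_a = sigma_f' * (2*Nf)^b
2*Nf = (sigma_a / sigma_f')^(1/b)
2*Nf = (570 / 955)^(1/-0.112)
2*Nf = 100.265
Nf = 50.13 cycles


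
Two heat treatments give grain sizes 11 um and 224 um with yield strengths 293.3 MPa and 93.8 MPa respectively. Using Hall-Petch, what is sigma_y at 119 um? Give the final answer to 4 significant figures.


sigma_y = sigma0 + k / sqrt(d)
1/sqrt(d1) = 1/sqrt(1.1e-05) = 301.511;  1/sqrt(d2) = 66.8153
k = (sigma1 - sigma2) / (1/sqrt(d1) - 1/sqrt(d2)) = (293.3 - 93.8) / (301.511 - 66.8153) = 0.850036 MPa*m^0.5
sigma0 = sigma1 - k/sqrt(d1) = 293.3 - 0.850036*301.511 = 37.0046 MPa
sigma_y(d3) = 37.0046 + 0.850036 / sqrt(1.19e-04) = 114.9 MPa


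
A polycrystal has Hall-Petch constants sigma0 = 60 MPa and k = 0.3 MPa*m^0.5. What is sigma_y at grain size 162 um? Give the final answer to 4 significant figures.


sigma_y = sigma0 + k / sqrt(d)
d = 162 um = 1.62e-04 m
sigma_y = 60 + 0.3 / sqrt(1.62e-04)
sigma_y = 83.57 MPa


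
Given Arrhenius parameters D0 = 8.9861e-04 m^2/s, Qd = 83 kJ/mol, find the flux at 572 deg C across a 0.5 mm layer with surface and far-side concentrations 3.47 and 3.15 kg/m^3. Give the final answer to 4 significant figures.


Step 1: D = D0 * exp(-Qd/(R*T))
T = 572 + 273.15 = 845.15 K
D = 8.9861e-04 * exp(-83e3 / (8.314 * 845.15)) = 6.66127e-09 m^2/s
Step 2: J = D * (C1 - C2) / dx
J = 6.66127e-09 * (3.47 - 3.15) / 5e-04
J = 4.263e-06 kg/(m^2*s)


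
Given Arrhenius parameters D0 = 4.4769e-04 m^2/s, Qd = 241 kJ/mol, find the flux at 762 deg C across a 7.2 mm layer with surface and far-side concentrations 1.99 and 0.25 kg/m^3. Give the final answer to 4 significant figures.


Step 1: D = D0 * exp(-Qd/(R*T))
T = 762 + 273.15 = 1035.15 K
D = 4.4769e-04 * exp(-241e3 / (8.314 * 1035.15)) = 3.0864e-16 m^2/s
Step 2: J = D * (C1 - C2) / dx
J = 3.0864e-16 * (1.99 - 0.25) / 7.2e-03
J = 7.459e-14 kg/(m^2*s)


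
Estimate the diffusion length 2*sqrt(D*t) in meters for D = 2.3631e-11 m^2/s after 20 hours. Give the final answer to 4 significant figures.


t = 20 hr = 72000 s
Diffusion length = 2*sqrt(D*t)
= 2*sqrt(2.3631e-11 * 72000)
= 2.609e-03 m


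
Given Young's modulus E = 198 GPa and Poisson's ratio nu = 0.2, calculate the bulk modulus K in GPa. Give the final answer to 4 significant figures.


K = E / (3*(1-2*nu))
K = 198 / (3*(1-2*0.2))
K = 110 GPa


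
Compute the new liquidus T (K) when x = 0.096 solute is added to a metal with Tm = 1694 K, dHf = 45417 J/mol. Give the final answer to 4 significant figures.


dT = R*Tm^2*x / dHf
dT = 8.314 * 1694^2 * 0.096 / 45417
dT = 50.4301 K
T_new = 1694 - 50.4301 = 1644 K


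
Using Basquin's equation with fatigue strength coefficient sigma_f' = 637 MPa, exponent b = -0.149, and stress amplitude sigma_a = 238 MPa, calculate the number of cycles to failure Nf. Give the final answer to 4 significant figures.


sigma_a = sigma_f' * (2*Nf)^b
2*Nf = (sigma_a / sigma_f')^(1/b)
2*Nf = (238 / 637)^(1/-0.149)
2*Nf = 740.537
Nf = 370.3 cycles


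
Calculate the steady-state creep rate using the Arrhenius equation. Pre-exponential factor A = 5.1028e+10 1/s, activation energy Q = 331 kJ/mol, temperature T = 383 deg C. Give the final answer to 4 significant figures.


rate = A * exp(-Q / (R*T))
T = 383 + 273.15 = 656.15 K
rate = 5.1028e+10 * exp(-331e3 / (8.314 * 656.15))
rate = 2.273e-16 1/s


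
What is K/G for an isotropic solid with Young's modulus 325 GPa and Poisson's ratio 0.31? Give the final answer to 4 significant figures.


G = E / (2*(1+nu))
G = 325 / (2*(1+0.31)) = 124.046 GPa
K = E / (3*(1-2*nu))
K = 325 / (3*(1-2*0.31)) = 285.088 GPa
K/G = 285.088 / 124.046 = 2.298


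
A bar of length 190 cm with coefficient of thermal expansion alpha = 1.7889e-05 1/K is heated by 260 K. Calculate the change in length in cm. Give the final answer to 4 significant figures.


dL = L0 * alpha * dT
dL = 190 * 1.7889e-05 * 260
dL = 0.8837 cm


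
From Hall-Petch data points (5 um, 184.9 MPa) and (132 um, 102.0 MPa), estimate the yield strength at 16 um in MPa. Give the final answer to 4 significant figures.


sigma_y = sigma0 + k / sqrt(d)
1/sqrt(d1) = 1/sqrt(5e-06) = 447.214;  1/sqrt(d2) = 87.0388
k = (sigma1 - sigma2) / (1/sqrt(d1) - 1/sqrt(d2)) = (184.9 - 102.0) / (447.214 - 87.0388) = 0.230166 MPa*m^0.5
sigma0 = sigma1 - k/sqrt(d1) = 184.9 - 0.230166*447.214 = 81.9666 MPa
sigma_y(d3) = 81.9666 + 0.230166 / sqrt(1.6e-05) = 139.5 MPa


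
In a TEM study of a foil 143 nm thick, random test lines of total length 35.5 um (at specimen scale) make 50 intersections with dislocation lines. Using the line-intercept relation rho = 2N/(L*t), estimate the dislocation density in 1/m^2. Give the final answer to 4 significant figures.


rho = 2N / (L * t)
L = 35.5 um = 3.55e-05 m, t = 143 nm = 1.43e-07 m
rho = 2 * 50 / (3.55e-05 * 1.43e-07)
rho = 1.97e+13 1/m^2


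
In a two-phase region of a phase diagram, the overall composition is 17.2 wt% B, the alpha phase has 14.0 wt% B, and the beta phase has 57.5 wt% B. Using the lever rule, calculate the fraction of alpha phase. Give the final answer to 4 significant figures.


f_alpha = (C_beta - C0) / (C_beta - C_alpha)
f_alpha = (57.5 - 17.2) / (57.5 - 14.0)
f_alpha = 0.9264


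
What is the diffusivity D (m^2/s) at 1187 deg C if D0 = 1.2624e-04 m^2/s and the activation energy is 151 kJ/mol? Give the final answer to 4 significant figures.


D = D0 * exp(-Qd / (R*T))
T = 1460.15 K
D = 1.2624e-04 * exp(-151e3 / (8.314 * 1460.15))
D = 5.003e-10 m^2/s


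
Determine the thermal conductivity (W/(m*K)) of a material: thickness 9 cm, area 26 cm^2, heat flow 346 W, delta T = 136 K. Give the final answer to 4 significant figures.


k = Q*L / (A*dT)
L = 0.09 m, A = 2.6e-03 m^2
k = 346 * 0.09 / (2.6e-03 * 136)
k = 88.07 W/(m*K)


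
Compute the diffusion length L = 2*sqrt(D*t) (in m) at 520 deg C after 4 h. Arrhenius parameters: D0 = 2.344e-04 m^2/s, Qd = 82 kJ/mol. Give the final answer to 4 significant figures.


Step 1: D = D0 * exp(-Qd/(R*T))
T = 793.15 K
D = 2.344e-04 * exp(-82e3 / (8.314 * 793.15)) = 9.3212e-10 m^2/s
Step 2: L = 2*sqrt(D*t)
t = 4 h = 14400 s
L = 2*sqrt(9.3212e-10 * 14400) = 7.327e-03 m


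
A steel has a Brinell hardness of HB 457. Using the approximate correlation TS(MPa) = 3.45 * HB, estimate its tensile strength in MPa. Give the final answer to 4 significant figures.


TS (MPa) = 3.45 * HB
TS = 3.45 * 457
TS = 1577 MPa


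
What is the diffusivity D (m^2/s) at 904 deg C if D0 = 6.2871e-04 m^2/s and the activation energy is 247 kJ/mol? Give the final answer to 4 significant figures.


D = D0 * exp(-Qd / (R*T))
T = 1177.15 K
D = 6.2871e-04 * exp(-247e3 / (8.314 * 1177.15))
D = 6.882e-15 m^2/s


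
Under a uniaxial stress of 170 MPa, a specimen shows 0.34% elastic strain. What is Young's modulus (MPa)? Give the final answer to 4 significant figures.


E = sigma / epsilon
epsilon = 0.34% = 3.4e-03
E = 170 / 3.4e-03
E = 50000 MPa


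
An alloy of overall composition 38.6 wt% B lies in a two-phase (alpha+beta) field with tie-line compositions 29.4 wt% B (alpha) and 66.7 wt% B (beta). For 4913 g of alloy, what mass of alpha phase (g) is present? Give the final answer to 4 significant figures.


f_alpha = (C_beta - C0) / (C_beta - C_alpha)
f_alpha = (66.7 - 38.6) / (66.7 - 29.4) = 0.753351
m_alpha = f_alpha * m_total = 0.753351 * 4913 = 3701 g


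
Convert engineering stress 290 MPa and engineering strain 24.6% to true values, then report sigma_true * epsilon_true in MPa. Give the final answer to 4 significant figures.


sigma_true = sigma_eng * (1 + epsilon_eng)
sigma_true = 290 * (1 + 0.246) = 361.34 MPa
epsilon_true = ln(1 + epsilon_eng)
epsilon_true = ln(1 + 0.246) = 0.219938
sigma_true * epsilon_true = 361.34 * 0.219938 = 79.47 MPa


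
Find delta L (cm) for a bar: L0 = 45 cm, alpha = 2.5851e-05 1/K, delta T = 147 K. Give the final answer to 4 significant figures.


dL = L0 * alpha * dT
dL = 45 * 2.5851e-05 * 147
dL = 0.171 cm


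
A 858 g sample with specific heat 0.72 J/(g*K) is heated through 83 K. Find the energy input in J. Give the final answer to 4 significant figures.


Q = m * cp * dT
Q = 858 * 0.72 * 83
Q = 51270 J


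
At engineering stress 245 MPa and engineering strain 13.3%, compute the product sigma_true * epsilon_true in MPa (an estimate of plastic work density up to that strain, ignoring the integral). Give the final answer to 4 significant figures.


sigma_true = sigma_eng * (1 + epsilon_eng)
sigma_true = 245 * (1 + 0.133) = 277.585 MPa
epsilon_true = ln(1 + epsilon_eng)
epsilon_true = ln(1 + 0.133) = 0.124869
sigma_true * epsilon_true = 277.585 * 0.124869 = 34.66 MPa


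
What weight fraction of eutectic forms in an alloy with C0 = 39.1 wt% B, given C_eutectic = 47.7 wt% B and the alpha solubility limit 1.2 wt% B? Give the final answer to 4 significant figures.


f_primary = (C_e - C0) / (C_e - C_alpha_max)
f_primary = (47.7 - 39.1) / (47.7 - 1.2)
f_primary = 0.184946
f_eutectic = 1 - 0.184946 = 0.8151


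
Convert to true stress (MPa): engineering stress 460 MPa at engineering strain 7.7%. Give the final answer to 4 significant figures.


sigma_true = sigma_eng * (1 + epsilon_eng)
sigma_true = 460 * (1 + 0.077)
sigma_true = 495.4 MPa


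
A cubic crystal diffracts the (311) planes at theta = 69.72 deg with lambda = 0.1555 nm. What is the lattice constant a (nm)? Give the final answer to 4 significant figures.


d = lambda / (2*sin(theta))
d = 0.1555 / (2*sin(69.72 deg))
d = 0.0828882 nm
a = d * sqrt(h^2+k^2+l^2) = 0.0828882 * sqrt(11)
a = 0.2749 nm


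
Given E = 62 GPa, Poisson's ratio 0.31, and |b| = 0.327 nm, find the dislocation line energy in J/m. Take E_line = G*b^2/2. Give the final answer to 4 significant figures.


Step 1: G = E / (2*(1+nu))
G = 62 / (2*(1+0.31)) = 23.6641 GPa = 2.36641e+10 Pa
Step 2: E_line = G*b^2/2
b = 0.327 nm = 3.27e-10 m
E_line = 0.5 * 2.36641e+10 * (3.27e-10)^2 = 1.265e-09 J/m


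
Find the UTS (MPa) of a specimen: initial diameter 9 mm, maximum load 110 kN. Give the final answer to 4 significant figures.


A0 = pi*(d/2)^2 = pi*(9/2)^2 = 63.6173 mm^2
UTS = F_max / A0 = 110*1000 / 63.6173
UTS = 1729 MPa


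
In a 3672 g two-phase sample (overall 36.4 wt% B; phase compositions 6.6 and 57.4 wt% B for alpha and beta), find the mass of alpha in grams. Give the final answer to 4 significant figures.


f_alpha = (C_beta - C0) / (C_beta - C_alpha)
f_alpha = (57.4 - 36.4) / (57.4 - 6.6) = 0.413386
m_alpha = f_alpha * m_total = 0.413386 * 3672 = 1518 g


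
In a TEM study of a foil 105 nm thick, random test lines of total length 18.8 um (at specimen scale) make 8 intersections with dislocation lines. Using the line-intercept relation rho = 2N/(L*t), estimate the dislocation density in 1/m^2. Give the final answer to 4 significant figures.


rho = 2N / (L * t)
L = 18.8 um = 1.88e-05 m, t = 105 nm = 1.05e-07 m
rho = 2 * 8 / (1.88e-05 * 1.05e-07)
rho = 8.105e+12 1/m^2


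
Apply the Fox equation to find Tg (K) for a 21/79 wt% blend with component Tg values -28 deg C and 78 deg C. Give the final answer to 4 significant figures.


1/Tg = w1/Tg1 + w2/Tg2 (in Kelvin)
Tg1 = 245.15 K, Tg2 = 351.15 K
1/Tg = 0.21/245.15 + 0.79/351.15
Tg = 321.9 K


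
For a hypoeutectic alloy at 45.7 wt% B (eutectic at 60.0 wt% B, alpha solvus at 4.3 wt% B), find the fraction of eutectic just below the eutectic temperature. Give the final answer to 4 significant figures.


f_primary = (C_e - C0) / (C_e - C_alpha_max)
f_primary = (60.0 - 45.7) / (60.0 - 4.3)
f_primary = 0.256732
f_eutectic = 1 - 0.256732 = 0.7433


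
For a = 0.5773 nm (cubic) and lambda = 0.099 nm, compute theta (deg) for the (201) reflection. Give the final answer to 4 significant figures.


d = a / sqrt(h^2+k^2+l^2)
d = 0.5773 / sqrt(5) = 0.258176 nm
lambda = 2*d*sin(theta)  =>  sin(theta) = lambda / (2*d)
sin(theta) = 0.099 / (2 * 0.258176) = 0.191729
theta = 11.05 deg


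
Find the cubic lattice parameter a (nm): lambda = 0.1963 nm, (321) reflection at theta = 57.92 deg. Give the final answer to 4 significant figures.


d = lambda / (2*sin(theta))
d = 0.1963 / (2*sin(57.92 deg))
d = 0.115838 nm
a = d * sqrt(h^2+k^2+l^2) = 0.115838 * sqrt(14)
a = 0.4334 nm


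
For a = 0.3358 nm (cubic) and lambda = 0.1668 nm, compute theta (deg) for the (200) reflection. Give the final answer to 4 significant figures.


d = a / sqrt(h^2+k^2+l^2)
d = 0.3358 / sqrt(4) = 0.1679 nm
lambda = 2*d*sin(theta)  =>  sin(theta) = lambda / (2*d)
sin(theta) = 0.1668 / (2 * 0.1679) = 0.496724
theta = 29.78 deg


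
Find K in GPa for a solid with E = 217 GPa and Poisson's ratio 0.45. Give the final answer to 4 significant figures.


K = E / (3*(1-2*nu))
K = 217 / (3*(1-2*0.45))
K = 723.3 GPa


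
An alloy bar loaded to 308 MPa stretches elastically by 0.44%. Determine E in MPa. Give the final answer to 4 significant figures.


E = sigma / epsilon
epsilon = 0.44% = 4.4e-03
E = 308 / 4.4e-03
E = 70000 MPa


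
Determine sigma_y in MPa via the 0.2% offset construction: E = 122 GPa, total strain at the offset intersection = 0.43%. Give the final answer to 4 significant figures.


Offset strain = 0.002
Elastic strain at yield = total_strain - offset = 4.3e-03 - 0.002 = 2.3e-03
sigma_y = E * elastic_strain = 122000 * 2.3e-03
sigma_y = 280.6 MPa


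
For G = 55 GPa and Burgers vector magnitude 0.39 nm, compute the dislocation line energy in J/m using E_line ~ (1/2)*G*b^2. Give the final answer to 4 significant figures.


E = G*b^2/2
b = 0.39 nm = 3.9e-10 m
G = 55 GPa = 5.5e+10 Pa
E = 0.5 * 5.5e+10 * (3.9e-10)^2
E = 4.183e-09 J/m


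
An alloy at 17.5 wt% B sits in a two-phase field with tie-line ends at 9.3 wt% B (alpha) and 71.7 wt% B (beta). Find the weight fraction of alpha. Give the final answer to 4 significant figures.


f_alpha = (C_beta - C0) / (C_beta - C_alpha)
f_alpha = (71.7 - 17.5) / (71.7 - 9.3)
f_alpha = 0.8686


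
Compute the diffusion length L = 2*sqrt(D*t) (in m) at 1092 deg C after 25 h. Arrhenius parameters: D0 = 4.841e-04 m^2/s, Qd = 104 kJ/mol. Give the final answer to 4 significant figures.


Step 1: D = D0 * exp(-Qd/(R*T))
T = 1365.15 K
D = 4.841e-04 * exp(-104e3 / (8.314 * 1365.15)) = 5.07512e-08 m^2/s
Step 2: L = 2*sqrt(D*t)
t = 25 h = 90000 s
L = 2*sqrt(5.07512e-08 * 90000) = 0.1352 m


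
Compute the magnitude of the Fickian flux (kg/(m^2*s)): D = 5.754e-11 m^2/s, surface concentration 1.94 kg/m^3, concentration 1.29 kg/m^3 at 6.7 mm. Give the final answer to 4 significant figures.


J = -D * (dC/dx) = D * (C1 - C2) / dx
J = 5.754e-11 * (1.94 - 1.29) / 6.7e-03
J = 5.582e-09 kg/(m^2*s)


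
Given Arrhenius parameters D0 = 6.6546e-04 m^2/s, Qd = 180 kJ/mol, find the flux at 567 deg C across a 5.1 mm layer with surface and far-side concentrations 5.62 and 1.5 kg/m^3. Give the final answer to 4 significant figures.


Step 1: D = D0 * exp(-Qd/(R*T))
T = 567 + 273.15 = 840.15 K
D = 6.6546e-04 * exp(-180e3 / (8.314 * 840.15)) = 4.28133e-15 m^2/s
Step 2: J = D * (C1 - C2) / dx
J = 4.28133e-15 * (5.62 - 1.5) / 5.1e-03
J = 3.459e-12 kg/(m^2*s)


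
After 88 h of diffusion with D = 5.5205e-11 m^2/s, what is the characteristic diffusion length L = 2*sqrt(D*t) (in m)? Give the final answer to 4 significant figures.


t = 88 hr = 316800 s
Diffusion length = 2*sqrt(D*t)
= 2*sqrt(5.5205e-11 * 316800)
= 8.364e-03 m


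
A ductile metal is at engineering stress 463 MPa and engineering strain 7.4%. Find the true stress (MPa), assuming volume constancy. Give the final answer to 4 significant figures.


sigma_true = sigma_eng * (1 + epsilon_eng)
sigma_true = 463 * (1 + 0.074)
sigma_true = 497.3 MPa


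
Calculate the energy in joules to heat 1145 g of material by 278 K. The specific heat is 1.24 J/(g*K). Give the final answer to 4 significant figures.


Q = m * cp * dT
Q = 1145 * 1.24 * 278
Q = 394700 J


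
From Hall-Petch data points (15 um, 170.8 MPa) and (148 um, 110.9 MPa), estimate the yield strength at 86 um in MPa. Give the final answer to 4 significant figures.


sigma_y = sigma0 + k / sqrt(d)
1/sqrt(d1) = 1/sqrt(1.5e-05) = 258.199;  1/sqrt(d2) = 82.1995
k = (sigma1 - sigma2) / (1/sqrt(d1) - 1/sqrt(d2)) = (170.8 - 110.9) / (258.199 - 82.1995) = 0.340342 MPa*m^0.5
sigma0 = sigma1 - k/sqrt(d1) = 170.8 - 0.340342*258.199 = 82.9241 MPa
sigma_y(d3) = 82.9241 + 0.340342 / sqrt(8.6e-05) = 119.6 MPa


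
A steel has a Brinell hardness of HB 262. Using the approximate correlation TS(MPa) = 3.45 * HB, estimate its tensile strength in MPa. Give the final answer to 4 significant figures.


TS (MPa) = 3.45 * HB
TS = 3.45 * 262
TS = 903.9 MPa


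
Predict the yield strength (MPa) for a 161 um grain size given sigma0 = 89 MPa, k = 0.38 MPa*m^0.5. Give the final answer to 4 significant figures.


sigma_y = sigma0 + k / sqrt(d)
d = 161 um = 1.61e-04 m
sigma_y = 89 + 0.38 / sqrt(1.61e-04)
sigma_y = 118.9 MPa


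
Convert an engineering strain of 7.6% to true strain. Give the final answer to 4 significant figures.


epsilon_true = ln(1 + epsilon_eng)
epsilon_true = ln(1 + 0.076)
epsilon_true = 0.07325


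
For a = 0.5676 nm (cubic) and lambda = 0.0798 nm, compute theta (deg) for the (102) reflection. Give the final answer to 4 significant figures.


d = a / sqrt(h^2+k^2+l^2)
d = 0.5676 / sqrt(5) = 0.253838 nm
lambda = 2*d*sin(theta)  =>  sin(theta) = lambda / (2*d)
sin(theta) = 0.0798 / (2 * 0.253838) = 0.157187
theta = 9.044 deg


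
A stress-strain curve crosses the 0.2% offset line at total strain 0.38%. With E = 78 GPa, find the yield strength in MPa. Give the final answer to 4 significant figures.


Offset strain = 0.002
Elastic strain at yield = total_strain - offset = 3.8e-03 - 0.002 = 1.8e-03
sigma_y = E * elastic_strain = 78000 * 1.8e-03
sigma_y = 140.4 MPa


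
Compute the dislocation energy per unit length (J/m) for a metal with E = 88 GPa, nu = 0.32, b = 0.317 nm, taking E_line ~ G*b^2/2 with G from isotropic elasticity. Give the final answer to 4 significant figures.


Step 1: G = E / (2*(1+nu))
G = 88 / (2*(1+0.32)) = 33.3333 GPa = 3.33333e+10 Pa
Step 2: E_line = G*b^2/2
b = 0.317 nm = 3.17e-10 m
E_line = 0.5 * 3.33333e+10 * (3.17e-10)^2 = 1.675e-09 J/m


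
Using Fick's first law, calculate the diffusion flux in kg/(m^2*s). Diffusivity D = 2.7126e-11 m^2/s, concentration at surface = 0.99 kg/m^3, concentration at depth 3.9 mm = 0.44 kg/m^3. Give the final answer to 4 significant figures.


J = -D * (dC/dx) = D * (C1 - C2) / dx
J = 2.7126e-11 * (0.99 - 0.44) / 3.9e-03
J = 3.825e-09 kg/(m^2*s)


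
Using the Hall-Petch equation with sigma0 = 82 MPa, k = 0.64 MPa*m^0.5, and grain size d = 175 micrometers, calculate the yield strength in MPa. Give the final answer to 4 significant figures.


sigma_y = sigma0 + k / sqrt(d)
d = 175 um = 1.75e-04 m
sigma_y = 82 + 0.64 / sqrt(1.75e-04)
sigma_y = 130.4 MPa


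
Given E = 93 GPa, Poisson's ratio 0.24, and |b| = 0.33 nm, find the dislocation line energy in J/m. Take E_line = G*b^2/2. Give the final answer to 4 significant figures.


Step 1: G = E / (2*(1+nu))
G = 93 / (2*(1+0.24)) = 37.5 GPa = 3.75e+10 Pa
Step 2: E_line = G*b^2/2
b = 0.33 nm = 3.3e-10 m
E_line = 0.5 * 3.75e+10 * (3.3e-10)^2 = 2.042e-09 J/m


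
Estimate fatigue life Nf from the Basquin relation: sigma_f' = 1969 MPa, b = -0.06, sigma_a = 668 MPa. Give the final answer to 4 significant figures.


sigma_a = sigma_f' * (2*Nf)^b
2*Nf = (sigma_a / sigma_f')^(1/b)
2*Nf = (668 / 1969)^(1/-0.06)
2*Nf = 6.67556e+07
Nf = 3.338e+07 cycles


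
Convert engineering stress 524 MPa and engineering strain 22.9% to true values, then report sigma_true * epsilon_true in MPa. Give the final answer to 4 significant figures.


sigma_true = sigma_eng * (1 + epsilon_eng)
sigma_true = 524 * (1 + 0.229) = 643.996 MPa
epsilon_true = ln(1 + epsilon_eng)
epsilon_true = ln(1 + 0.229) = 0.206201
sigma_true * epsilon_true = 643.996 * 0.206201 = 132.8 MPa


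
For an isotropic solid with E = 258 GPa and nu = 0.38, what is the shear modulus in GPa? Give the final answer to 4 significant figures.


G = E / (2*(1+nu))
G = 258 / (2*(1+0.38))
G = 93.48 GPa


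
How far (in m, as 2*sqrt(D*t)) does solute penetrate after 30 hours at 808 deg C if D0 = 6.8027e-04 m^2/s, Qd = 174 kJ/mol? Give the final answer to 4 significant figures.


Step 1: D = D0 * exp(-Qd/(R*T))
T = 1081.15 K
D = 6.8027e-04 * exp(-174e3 / (8.314 * 1081.15)) = 2.66531e-12 m^2/s
Step 2: L = 2*sqrt(D*t)
t = 30 h = 108000 s
L = 2*sqrt(2.66531e-12 * 108000) = 1.073e-03 m


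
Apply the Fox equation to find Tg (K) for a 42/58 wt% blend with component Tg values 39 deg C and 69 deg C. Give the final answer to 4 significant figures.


1/Tg = w1/Tg1 + w2/Tg2 (in Kelvin)
Tg1 = 312.15 K, Tg2 = 342.15 K
1/Tg = 0.42/312.15 + 0.58/342.15
Tg = 328.9 K


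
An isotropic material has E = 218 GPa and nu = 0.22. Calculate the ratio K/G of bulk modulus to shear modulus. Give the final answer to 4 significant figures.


G = E / (2*(1+nu))
G = 218 / (2*(1+0.22)) = 89.3443 GPa
K = E / (3*(1-2*nu))
K = 218 / (3*(1-2*0.22)) = 129.762 GPa
K/G = 129.762 / 89.3443 = 1.452


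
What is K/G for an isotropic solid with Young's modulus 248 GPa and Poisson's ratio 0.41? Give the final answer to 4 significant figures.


G = E / (2*(1+nu))
G = 248 / (2*(1+0.41)) = 87.9433 GPa
K = E / (3*(1-2*nu))
K = 248 / (3*(1-2*0.41)) = 459.259 GPa
K/G = 459.259 / 87.9433 = 5.222


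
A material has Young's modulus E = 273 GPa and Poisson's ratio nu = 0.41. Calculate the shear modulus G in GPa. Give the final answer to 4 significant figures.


G = E / (2*(1+nu))
G = 273 / (2*(1+0.41))
G = 96.81 GPa


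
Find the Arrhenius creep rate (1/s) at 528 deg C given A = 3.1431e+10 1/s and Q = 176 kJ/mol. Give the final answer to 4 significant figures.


rate = A * exp(-Q / (R*T))
T = 528 + 273.15 = 801.15 K
rate = 3.1431e+10 * exp(-176e3 / (8.314 * 801.15))
rate = 0.1052 1/s


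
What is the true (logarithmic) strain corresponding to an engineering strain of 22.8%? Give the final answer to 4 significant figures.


epsilon_true = ln(1 + epsilon_eng)
epsilon_true = ln(1 + 0.228)
epsilon_true = 0.2054


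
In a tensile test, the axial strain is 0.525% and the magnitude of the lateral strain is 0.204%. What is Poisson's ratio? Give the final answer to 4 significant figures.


nu = -epsilon_lat / epsilon_axial
Lateral strain is contraction (negative), so using magnitudes:
nu = 0.204 / 0.525
nu = 0.3886


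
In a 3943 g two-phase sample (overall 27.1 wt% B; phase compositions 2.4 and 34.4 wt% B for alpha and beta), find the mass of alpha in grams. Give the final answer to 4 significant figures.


f_alpha = (C_beta - C0) / (C_beta - C_alpha)
f_alpha = (34.4 - 27.1) / (34.4 - 2.4) = 0.228125
m_alpha = f_alpha * m_total = 0.228125 * 3943 = 899.5 g


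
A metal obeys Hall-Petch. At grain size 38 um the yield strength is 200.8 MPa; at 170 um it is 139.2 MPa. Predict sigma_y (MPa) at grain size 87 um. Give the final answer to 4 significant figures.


sigma_y = sigma0 + k / sqrt(d)
1/sqrt(d1) = 1/sqrt(3.8e-05) = 162.221;  1/sqrt(d2) = 76.6965
k = (sigma1 - sigma2) / (1/sqrt(d1) - 1/sqrt(d2)) = (200.8 - 139.2) / (162.221 - 76.6965) = 0.720258 MPa*m^0.5
sigma0 = sigma1 - k/sqrt(d1) = 200.8 - 0.720258*162.221 = 83.9587 MPa
sigma_y(d3) = 83.9587 + 0.720258 / sqrt(8.7e-05) = 161.2 MPa


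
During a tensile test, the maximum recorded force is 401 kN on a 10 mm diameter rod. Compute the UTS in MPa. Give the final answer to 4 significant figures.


A0 = pi*(d/2)^2 = pi*(10/2)^2 = 78.5398 mm^2
UTS = F_max / A0 = 401*1000 / 78.5398
UTS = 5106 MPa


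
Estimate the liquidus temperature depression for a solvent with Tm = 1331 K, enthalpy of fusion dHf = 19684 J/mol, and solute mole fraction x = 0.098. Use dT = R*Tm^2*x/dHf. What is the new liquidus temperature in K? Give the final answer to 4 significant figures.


dT = R*Tm^2*x / dHf
dT = 8.314 * 1331^2 * 0.098 / 19684
dT = 73.3295 K
T_new = 1331 - 73.3295 = 1258 K


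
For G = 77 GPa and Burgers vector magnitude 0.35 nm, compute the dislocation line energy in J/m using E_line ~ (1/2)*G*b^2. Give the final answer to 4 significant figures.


E = G*b^2/2
b = 0.35 nm = 3.5e-10 m
G = 77 GPa = 7.7e+10 Pa
E = 0.5 * 7.7e+10 * (3.5e-10)^2
E = 4.716e-09 J/m


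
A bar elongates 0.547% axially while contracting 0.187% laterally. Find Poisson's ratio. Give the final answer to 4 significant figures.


nu = -epsilon_lat / epsilon_axial
Lateral strain is contraction (negative), so using magnitudes:
nu = 0.187 / 0.547
nu = 0.3419


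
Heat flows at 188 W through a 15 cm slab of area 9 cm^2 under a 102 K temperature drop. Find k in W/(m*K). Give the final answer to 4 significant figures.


k = Q*L / (A*dT)
L = 0.15 m, A = 9e-04 m^2
k = 188 * 0.15 / (9e-04 * 102)
k = 307.2 W/(m*K)


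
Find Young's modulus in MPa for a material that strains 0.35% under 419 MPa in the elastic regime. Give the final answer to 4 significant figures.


E = sigma / epsilon
epsilon = 0.35% = 3.5e-03
E = 419 / 3.5e-03
E = 119700 MPa


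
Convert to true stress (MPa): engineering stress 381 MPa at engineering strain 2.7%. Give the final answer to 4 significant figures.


sigma_true = sigma_eng * (1 + epsilon_eng)
sigma_true = 381 * (1 + 0.027)
sigma_true = 391.3 MPa


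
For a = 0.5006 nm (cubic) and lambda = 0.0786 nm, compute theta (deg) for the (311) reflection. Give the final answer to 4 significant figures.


d = a / sqrt(h^2+k^2+l^2)
d = 0.5006 / sqrt(11) = 0.150937 nm
lambda = 2*d*sin(theta)  =>  sin(theta) = lambda / (2*d)
sin(theta) = 0.0786 / (2 * 0.150937) = 0.260374
theta = 15.09 deg


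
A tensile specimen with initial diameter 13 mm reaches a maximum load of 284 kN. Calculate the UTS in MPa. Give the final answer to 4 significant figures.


A0 = pi*(d/2)^2 = pi*(13/2)^2 = 132.732 mm^2
UTS = F_max / A0 = 284*1000 / 132.732
UTS = 2140 MPa


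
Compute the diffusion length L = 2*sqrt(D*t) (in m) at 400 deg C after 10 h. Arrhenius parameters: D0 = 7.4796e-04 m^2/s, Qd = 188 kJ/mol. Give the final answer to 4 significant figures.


Step 1: D = D0 * exp(-Qd/(R*T))
T = 673.15 K
D = 7.4796e-04 * exp(-188e3 / (8.314 * 673.15)) = 1.92777e-18 m^2/s
Step 2: L = 2*sqrt(D*t)
t = 10 h = 36000 s
L = 2*sqrt(1.92777e-18 * 36000) = 5.269e-07 m


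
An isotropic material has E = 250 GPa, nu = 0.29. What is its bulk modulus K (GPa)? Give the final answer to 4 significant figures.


K = E / (3*(1-2*nu))
K = 250 / (3*(1-2*0.29))
K = 198.4 GPa


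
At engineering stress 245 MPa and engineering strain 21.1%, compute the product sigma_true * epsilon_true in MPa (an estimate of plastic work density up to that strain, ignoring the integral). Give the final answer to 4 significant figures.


sigma_true = sigma_eng * (1 + epsilon_eng)
sigma_true = 245 * (1 + 0.211) = 296.695 MPa
epsilon_true = ln(1 + epsilon_eng)
epsilon_true = ln(1 + 0.211) = 0.191446
sigma_true * epsilon_true = 296.695 * 0.191446 = 56.8 MPa


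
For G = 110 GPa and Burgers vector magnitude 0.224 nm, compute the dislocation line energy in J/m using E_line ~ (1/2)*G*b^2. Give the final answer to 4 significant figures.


E = G*b^2/2
b = 0.224 nm = 2.24e-10 m
G = 110 GPa = 1.1e+11 Pa
E = 0.5 * 1.1e+11 * (2.24e-10)^2
E = 2.76e-09 J/m


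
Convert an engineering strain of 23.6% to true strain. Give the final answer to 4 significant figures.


epsilon_true = ln(1 + epsilon_eng)
epsilon_true = ln(1 + 0.236)
epsilon_true = 0.2119


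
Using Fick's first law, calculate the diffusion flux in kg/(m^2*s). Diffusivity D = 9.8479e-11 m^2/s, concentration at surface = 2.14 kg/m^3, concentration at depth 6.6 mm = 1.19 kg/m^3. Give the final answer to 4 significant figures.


J = -D * (dC/dx) = D * (C1 - C2) / dx
J = 9.8479e-11 * (2.14 - 1.19) / 6.6e-03
J = 1.418e-08 kg/(m^2*s)


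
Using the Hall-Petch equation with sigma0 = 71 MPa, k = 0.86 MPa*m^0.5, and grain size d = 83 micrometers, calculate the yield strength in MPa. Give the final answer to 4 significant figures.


sigma_y = sigma0 + k / sqrt(d)
d = 83 um = 8.3e-05 m
sigma_y = 71 + 0.86 / sqrt(8.3e-05)
sigma_y = 165.4 MPa


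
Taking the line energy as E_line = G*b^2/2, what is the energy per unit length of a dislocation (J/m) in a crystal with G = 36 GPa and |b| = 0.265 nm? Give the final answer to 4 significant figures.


E = G*b^2/2
b = 0.265 nm = 2.65e-10 m
G = 36 GPa = 3.6e+10 Pa
E = 0.5 * 3.6e+10 * (2.65e-10)^2
E = 1.264e-09 J/m


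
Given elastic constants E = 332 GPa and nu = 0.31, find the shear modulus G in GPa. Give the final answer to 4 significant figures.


G = E / (2*(1+nu))
G = 332 / (2*(1+0.31))
G = 126.7 GPa


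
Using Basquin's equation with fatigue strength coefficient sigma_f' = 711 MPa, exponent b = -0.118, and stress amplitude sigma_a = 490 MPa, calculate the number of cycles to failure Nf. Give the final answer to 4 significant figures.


sigma_a = sigma_f' * (2*Nf)^b
2*Nf = (sigma_a / sigma_f')^(1/b)
2*Nf = (490 / 711)^(1/-0.118)
2*Nf = 23.4485
Nf = 11.72 cycles


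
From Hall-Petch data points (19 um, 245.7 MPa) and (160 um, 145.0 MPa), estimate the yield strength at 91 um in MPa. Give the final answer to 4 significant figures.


sigma_y = sigma0 + k / sqrt(d)
1/sqrt(d1) = 1/sqrt(1.9e-05) = 229.416;  1/sqrt(d2) = 79.0569
k = (sigma1 - sigma2) / (1/sqrt(d1) - 1/sqrt(d2)) = (245.7 - 145.0) / (229.416 - 79.0569) = 0.669731 MPa*m^0.5
sigma0 = sigma1 - k/sqrt(d1) = 245.7 - 0.669731*229.416 = 92.0531 MPa
sigma_y(d3) = 92.0531 + 0.669731 / sqrt(9.1e-05) = 162.3 MPa


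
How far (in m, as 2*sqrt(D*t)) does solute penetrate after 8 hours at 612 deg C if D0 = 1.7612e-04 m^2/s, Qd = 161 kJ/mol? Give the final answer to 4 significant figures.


Step 1: D = D0 * exp(-Qd/(R*T))
T = 885.15 K
D = 1.7612e-04 * exp(-161e3 / (8.314 * 885.15)) = 5.55268e-14 m^2/s
Step 2: L = 2*sqrt(D*t)
t = 8 h = 28800 s
L = 2*sqrt(5.55268e-14 * 28800) = 7.998e-05 m


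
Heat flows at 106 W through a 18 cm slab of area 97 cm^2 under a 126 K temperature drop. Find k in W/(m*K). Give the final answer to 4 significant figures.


k = Q*L / (A*dT)
L = 0.18 m, A = 9.7e-03 m^2
k = 106 * 0.18 / (9.7e-03 * 126)
k = 15.61 W/(m*K)


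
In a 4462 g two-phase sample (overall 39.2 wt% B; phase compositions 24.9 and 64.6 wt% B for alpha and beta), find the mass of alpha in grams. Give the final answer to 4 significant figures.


f_alpha = (C_beta - C0) / (C_beta - C_alpha)
f_alpha = (64.6 - 39.2) / (64.6 - 24.9) = 0.639798
m_alpha = f_alpha * m_total = 0.639798 * 4462 = 2855 g


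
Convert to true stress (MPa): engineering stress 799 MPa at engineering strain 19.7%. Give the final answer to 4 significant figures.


sigma_true = sigma_eng * (1 + epsilon_eng)
sigma_true = 799 * (1 + 0.197)
sigma_true = 956.4 MPa


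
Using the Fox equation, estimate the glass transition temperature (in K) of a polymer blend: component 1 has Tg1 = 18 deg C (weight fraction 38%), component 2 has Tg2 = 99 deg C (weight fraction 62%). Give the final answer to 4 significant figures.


1/Tg = w1/Tg1 + w2/Tg2 (in Kelvin)
Tg1 = 291.15 K, Tg2 = 372.15 K
1/Tg = 0.38/291.15 + 0.62/372.15
Tg = 336.6 K


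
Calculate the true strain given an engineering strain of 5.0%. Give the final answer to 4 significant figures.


epsilon_true = ln(1 + epsilon_eng)
epsilon_true = ln(1 + 0.05)
epsilon_true = 0.04879


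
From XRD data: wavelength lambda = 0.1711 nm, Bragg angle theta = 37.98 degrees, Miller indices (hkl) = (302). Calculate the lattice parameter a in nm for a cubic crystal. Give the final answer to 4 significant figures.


d = lambda / (2*sin(theta))
d = 0.1711 / (2*sin(37.98 deg))
d = 0.139018 nm
a = d * sqrt(h^2+k^2+l^2) = 0.139018 * sqrt(13)
a = 0.5012 nm
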